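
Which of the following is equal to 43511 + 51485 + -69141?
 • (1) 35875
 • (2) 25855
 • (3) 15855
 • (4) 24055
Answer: 2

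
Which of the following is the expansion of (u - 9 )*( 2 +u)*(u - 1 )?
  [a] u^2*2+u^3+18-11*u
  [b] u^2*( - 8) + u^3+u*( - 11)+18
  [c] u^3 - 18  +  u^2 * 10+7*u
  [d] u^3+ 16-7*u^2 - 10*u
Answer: b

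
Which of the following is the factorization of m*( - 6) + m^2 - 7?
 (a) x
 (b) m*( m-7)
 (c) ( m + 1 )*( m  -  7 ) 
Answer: c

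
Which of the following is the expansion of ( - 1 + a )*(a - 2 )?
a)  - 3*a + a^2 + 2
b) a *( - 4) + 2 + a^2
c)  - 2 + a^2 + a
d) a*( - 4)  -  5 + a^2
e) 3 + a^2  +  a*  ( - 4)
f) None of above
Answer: a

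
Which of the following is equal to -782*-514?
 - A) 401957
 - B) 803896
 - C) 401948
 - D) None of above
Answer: C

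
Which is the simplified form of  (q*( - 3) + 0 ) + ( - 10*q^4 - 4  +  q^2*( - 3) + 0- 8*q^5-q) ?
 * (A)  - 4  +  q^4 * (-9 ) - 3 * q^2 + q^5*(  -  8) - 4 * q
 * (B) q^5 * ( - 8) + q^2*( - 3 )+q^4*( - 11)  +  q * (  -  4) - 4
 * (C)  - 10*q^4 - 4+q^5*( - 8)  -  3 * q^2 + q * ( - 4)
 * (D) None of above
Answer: C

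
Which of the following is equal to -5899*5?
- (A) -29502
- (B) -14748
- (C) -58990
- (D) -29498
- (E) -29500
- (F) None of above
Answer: F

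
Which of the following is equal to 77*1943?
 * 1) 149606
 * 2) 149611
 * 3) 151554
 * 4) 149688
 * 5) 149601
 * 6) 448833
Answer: 2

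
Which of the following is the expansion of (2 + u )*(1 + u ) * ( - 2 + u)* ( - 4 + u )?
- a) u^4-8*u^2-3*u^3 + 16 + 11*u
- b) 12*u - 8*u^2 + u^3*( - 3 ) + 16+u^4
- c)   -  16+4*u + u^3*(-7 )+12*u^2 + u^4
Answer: b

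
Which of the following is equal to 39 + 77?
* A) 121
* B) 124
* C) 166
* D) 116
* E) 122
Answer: D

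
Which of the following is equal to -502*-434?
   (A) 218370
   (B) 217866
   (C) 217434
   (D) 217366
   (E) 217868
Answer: E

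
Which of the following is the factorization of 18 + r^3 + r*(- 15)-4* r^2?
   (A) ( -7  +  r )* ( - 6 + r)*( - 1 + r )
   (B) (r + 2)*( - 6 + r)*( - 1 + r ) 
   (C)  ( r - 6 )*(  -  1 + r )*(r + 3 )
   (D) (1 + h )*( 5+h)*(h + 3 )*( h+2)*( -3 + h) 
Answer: C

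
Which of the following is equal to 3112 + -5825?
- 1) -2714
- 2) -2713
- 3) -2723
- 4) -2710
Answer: 2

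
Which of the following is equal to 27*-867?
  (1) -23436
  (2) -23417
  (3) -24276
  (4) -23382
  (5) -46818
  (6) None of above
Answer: 6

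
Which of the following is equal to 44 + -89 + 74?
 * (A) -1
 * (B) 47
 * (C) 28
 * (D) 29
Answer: D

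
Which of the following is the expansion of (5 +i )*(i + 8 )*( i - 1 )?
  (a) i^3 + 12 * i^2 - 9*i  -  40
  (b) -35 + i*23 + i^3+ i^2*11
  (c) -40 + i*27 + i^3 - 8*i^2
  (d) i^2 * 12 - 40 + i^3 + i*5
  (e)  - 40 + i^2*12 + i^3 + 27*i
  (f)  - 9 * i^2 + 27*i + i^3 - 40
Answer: e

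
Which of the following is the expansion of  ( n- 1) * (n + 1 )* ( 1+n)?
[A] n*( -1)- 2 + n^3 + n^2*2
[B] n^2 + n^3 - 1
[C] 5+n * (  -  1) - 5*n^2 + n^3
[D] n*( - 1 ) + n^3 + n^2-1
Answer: D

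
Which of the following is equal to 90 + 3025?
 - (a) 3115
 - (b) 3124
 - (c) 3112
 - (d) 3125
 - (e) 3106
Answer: a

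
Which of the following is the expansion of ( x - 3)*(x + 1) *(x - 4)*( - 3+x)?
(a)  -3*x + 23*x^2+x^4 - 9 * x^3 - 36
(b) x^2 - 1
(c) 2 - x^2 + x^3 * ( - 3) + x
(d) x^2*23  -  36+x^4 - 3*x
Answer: a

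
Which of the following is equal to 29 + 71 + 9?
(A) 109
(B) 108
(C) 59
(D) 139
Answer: A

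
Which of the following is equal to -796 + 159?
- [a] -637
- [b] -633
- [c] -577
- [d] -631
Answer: a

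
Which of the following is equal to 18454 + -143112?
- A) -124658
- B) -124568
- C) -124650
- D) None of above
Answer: A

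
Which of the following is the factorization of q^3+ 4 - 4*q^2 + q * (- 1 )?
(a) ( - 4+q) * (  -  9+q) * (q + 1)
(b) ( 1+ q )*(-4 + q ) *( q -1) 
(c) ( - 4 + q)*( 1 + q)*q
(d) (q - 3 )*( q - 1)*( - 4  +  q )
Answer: b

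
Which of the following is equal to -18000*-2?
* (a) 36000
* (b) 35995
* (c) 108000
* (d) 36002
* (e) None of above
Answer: a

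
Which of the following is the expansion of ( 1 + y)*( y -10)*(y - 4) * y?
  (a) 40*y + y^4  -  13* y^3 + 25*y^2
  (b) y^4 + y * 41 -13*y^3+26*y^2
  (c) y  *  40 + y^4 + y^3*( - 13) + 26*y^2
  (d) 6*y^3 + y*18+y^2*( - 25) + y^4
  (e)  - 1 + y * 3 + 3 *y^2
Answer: c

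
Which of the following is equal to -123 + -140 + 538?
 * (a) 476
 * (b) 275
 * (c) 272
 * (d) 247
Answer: b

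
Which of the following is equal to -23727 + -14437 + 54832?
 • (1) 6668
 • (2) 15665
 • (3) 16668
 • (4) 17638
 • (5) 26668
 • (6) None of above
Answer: 3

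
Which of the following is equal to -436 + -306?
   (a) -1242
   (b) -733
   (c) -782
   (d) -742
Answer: d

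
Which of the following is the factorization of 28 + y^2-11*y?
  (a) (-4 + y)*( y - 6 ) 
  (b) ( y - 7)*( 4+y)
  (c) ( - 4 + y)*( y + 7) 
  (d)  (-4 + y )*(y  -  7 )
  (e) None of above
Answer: d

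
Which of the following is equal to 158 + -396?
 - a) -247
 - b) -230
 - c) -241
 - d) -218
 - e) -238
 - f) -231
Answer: e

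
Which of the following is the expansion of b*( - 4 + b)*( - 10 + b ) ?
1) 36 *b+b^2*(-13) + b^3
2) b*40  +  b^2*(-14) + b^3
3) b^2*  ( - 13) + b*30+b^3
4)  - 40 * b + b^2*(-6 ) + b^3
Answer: 2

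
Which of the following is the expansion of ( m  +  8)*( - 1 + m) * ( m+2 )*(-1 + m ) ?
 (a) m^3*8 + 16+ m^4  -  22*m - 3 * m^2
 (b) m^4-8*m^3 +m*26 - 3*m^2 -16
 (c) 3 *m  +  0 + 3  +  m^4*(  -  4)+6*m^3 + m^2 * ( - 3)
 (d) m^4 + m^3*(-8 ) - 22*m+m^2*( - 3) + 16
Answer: a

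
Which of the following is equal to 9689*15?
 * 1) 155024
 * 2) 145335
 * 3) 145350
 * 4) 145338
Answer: 2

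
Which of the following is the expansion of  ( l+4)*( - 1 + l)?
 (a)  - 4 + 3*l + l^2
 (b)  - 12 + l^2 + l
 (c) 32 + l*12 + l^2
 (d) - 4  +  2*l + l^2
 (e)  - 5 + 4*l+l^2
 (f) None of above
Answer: a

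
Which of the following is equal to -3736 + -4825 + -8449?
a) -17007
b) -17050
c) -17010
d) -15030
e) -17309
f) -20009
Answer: c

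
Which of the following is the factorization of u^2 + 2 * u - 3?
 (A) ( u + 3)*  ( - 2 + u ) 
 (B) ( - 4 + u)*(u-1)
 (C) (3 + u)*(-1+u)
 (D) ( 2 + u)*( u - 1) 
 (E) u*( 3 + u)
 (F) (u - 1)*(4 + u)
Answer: C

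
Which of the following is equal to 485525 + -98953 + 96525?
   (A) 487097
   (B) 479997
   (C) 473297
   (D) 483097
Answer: D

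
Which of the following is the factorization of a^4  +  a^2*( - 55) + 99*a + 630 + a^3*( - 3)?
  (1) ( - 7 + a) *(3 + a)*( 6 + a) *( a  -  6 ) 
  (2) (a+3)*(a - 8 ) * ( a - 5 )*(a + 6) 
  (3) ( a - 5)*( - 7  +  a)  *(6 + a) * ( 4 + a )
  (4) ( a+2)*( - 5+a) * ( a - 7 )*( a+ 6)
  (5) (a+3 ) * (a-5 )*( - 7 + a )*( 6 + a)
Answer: 5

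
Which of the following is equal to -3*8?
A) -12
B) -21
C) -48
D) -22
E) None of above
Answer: E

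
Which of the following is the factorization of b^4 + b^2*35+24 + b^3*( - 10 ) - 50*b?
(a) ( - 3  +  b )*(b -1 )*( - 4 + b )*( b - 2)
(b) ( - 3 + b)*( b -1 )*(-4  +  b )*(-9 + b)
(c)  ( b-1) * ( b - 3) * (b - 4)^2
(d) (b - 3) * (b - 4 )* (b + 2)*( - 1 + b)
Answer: a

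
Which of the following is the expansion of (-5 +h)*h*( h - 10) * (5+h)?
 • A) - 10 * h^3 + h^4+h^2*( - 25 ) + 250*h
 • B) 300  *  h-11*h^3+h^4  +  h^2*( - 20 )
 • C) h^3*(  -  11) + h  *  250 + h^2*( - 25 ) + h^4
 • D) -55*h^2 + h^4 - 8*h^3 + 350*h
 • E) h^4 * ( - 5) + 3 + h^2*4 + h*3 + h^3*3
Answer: A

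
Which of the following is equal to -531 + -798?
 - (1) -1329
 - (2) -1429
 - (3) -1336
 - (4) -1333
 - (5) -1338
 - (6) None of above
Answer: 1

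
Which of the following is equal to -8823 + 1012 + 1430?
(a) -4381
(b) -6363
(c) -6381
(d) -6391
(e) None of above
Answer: c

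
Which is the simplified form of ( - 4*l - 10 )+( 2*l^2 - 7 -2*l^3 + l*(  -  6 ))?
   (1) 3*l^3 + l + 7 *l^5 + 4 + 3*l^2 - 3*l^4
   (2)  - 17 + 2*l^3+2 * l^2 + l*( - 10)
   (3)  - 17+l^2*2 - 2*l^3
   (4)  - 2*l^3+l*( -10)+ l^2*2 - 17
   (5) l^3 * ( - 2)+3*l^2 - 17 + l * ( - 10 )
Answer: 4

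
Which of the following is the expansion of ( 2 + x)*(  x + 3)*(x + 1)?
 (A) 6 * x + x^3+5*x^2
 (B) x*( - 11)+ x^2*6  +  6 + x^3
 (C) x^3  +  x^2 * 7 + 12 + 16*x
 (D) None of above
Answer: D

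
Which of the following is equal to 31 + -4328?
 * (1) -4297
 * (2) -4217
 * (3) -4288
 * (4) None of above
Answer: 1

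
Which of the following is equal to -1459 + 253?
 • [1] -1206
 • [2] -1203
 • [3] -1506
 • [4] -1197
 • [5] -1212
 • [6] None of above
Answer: 1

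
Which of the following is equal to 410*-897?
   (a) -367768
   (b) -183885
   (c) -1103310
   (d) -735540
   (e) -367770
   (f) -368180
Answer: e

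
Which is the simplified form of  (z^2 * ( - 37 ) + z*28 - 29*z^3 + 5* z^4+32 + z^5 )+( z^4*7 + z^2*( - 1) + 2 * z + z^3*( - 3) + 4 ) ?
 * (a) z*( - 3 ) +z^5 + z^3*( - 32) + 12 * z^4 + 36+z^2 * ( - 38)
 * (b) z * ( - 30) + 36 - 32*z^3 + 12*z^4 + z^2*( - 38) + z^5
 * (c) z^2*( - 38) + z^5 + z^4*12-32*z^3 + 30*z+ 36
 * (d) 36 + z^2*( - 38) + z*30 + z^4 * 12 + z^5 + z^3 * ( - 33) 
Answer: c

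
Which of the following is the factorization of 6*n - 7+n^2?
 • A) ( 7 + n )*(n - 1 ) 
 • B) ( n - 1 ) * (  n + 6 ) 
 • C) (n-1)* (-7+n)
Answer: A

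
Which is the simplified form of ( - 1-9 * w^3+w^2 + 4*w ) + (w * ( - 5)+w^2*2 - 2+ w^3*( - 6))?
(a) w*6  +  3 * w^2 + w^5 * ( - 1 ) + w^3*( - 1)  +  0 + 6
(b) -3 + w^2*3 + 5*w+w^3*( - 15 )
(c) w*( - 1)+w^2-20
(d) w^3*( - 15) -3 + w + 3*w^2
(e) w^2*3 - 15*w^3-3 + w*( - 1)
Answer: e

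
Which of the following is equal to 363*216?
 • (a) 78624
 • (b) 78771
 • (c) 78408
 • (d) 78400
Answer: c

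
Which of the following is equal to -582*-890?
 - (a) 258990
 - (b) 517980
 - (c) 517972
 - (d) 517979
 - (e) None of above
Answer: b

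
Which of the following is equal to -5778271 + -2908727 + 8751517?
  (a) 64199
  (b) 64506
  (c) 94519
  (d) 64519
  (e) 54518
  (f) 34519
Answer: d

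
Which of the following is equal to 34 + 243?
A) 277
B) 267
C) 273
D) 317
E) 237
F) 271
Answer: A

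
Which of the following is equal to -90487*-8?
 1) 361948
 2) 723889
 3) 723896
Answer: 3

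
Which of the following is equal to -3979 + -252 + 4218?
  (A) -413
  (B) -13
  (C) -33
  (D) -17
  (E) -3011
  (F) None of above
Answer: B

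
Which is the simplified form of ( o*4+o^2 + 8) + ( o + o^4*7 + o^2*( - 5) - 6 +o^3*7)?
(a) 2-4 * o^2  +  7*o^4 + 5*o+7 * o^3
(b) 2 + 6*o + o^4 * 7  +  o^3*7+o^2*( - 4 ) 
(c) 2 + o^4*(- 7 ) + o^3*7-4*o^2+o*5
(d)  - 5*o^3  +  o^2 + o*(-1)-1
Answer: a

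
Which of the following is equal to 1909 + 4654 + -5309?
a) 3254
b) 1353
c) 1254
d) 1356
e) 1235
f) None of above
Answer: c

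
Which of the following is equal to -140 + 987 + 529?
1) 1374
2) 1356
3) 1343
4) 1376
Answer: 4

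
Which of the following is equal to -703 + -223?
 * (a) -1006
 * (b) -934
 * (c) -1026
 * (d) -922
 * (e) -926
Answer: e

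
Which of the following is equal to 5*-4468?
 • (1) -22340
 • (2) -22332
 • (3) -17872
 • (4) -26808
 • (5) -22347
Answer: 1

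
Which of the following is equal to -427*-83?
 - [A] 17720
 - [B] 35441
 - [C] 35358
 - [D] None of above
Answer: B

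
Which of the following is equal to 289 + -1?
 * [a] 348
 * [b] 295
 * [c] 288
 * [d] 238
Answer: c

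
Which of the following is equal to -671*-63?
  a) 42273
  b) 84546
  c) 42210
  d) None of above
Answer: a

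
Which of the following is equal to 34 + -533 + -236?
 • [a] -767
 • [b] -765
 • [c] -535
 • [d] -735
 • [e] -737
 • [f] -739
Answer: d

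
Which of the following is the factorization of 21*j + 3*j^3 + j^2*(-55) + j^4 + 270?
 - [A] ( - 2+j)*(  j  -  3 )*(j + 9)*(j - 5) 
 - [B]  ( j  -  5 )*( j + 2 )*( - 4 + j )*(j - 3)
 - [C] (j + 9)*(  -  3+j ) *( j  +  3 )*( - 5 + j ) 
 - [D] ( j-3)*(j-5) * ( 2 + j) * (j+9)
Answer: D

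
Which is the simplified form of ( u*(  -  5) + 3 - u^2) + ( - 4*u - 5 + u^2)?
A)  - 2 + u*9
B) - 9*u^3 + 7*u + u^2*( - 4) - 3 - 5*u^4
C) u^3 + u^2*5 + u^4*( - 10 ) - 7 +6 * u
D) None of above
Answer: D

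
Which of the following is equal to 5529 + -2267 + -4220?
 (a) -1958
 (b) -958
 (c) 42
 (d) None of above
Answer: b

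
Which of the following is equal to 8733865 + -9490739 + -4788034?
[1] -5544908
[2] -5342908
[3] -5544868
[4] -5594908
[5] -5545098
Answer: 1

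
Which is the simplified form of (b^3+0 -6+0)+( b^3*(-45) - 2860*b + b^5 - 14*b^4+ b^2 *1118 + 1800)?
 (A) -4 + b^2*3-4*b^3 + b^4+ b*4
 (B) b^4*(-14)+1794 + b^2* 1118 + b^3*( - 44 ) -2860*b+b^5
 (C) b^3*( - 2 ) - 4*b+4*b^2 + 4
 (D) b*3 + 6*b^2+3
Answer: B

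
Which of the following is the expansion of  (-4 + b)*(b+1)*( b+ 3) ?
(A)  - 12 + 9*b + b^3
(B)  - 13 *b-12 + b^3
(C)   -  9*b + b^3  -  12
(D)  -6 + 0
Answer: B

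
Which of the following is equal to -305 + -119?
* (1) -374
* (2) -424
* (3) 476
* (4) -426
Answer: 2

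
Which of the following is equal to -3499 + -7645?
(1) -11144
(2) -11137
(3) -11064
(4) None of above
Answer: 1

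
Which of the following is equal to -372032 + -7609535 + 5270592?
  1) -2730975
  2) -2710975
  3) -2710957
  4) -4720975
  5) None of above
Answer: 2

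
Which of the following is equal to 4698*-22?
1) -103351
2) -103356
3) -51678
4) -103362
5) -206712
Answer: 2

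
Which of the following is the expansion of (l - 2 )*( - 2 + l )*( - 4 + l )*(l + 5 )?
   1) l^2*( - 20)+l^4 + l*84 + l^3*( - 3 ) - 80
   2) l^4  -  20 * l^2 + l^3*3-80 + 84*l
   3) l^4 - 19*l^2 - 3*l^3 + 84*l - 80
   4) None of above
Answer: 1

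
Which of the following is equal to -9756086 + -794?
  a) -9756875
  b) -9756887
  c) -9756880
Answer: c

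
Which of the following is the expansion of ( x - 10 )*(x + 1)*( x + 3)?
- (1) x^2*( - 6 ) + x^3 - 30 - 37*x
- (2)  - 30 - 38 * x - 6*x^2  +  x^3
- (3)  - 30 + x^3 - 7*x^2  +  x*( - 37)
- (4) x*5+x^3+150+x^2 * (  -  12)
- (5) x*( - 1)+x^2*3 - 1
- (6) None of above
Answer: 1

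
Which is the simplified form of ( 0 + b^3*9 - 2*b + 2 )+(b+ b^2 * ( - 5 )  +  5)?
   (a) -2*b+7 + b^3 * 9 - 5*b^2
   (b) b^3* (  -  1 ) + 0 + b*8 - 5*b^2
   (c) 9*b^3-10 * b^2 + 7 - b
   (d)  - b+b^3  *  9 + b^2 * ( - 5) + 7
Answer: d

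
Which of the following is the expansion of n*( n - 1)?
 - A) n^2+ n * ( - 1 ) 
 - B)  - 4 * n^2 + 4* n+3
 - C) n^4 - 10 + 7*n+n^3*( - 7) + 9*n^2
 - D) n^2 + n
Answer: A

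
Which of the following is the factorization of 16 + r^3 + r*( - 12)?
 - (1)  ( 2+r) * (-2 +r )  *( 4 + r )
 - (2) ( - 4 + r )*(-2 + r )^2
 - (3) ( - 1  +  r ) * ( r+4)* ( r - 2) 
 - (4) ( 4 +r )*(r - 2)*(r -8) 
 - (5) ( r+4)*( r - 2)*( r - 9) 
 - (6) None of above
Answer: 6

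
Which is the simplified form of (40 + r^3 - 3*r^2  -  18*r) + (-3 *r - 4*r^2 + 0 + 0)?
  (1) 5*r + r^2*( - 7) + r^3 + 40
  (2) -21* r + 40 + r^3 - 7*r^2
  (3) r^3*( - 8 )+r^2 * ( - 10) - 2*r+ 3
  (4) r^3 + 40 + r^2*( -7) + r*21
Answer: 2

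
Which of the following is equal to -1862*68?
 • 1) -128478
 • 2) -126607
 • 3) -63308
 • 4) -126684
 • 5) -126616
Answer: 5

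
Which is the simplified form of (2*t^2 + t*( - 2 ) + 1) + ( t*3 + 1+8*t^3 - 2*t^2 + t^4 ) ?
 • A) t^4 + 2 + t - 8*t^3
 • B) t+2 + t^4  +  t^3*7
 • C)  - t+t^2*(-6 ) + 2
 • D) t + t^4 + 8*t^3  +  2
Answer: D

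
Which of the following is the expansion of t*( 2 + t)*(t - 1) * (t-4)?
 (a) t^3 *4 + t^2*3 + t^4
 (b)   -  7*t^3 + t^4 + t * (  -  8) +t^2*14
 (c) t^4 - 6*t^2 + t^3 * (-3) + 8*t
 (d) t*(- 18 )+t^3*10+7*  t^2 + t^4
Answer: c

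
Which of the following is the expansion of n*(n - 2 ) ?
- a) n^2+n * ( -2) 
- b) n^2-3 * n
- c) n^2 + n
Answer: a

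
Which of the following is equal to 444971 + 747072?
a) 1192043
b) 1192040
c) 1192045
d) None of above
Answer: a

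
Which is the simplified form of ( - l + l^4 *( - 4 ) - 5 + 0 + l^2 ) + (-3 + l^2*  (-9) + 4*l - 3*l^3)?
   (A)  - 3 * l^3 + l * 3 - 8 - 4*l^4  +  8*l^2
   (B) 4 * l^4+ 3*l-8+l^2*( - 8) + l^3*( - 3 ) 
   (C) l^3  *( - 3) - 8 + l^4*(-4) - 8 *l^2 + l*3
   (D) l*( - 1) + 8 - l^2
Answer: C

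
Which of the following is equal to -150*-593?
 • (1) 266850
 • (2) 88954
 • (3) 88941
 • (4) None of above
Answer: 4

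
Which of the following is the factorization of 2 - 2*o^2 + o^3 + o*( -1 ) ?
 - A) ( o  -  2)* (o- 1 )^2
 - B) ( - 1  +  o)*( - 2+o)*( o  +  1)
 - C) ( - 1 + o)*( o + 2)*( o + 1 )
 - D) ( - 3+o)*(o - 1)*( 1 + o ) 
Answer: B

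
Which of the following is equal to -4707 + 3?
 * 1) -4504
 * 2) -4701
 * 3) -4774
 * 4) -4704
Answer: 4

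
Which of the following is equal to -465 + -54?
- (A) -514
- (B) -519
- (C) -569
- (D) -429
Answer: B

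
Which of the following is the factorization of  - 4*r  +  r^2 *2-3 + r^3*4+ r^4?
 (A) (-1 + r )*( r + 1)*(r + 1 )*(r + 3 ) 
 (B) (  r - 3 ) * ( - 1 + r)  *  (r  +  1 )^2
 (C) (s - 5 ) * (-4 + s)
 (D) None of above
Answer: A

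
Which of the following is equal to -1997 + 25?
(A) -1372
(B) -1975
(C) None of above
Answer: C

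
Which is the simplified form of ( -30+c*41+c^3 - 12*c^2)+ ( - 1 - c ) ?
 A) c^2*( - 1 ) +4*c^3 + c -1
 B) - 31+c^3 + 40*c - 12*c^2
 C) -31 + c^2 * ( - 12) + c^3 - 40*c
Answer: B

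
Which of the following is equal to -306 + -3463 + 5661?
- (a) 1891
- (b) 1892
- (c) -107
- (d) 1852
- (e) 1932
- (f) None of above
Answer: b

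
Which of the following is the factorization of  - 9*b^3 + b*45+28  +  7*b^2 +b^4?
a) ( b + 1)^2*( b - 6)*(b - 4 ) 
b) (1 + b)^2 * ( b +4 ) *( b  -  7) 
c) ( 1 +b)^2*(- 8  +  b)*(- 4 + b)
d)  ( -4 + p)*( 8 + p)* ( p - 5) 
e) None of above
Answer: e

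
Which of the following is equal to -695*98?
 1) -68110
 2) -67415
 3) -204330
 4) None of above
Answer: 1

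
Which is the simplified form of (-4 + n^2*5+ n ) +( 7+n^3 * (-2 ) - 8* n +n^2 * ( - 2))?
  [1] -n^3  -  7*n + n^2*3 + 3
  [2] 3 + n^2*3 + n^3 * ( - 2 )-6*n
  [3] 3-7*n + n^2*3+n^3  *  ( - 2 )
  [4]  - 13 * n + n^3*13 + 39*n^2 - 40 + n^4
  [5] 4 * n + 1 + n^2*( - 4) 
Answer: 3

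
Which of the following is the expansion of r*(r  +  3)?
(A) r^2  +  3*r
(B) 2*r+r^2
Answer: A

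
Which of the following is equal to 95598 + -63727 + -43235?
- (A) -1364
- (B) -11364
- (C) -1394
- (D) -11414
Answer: B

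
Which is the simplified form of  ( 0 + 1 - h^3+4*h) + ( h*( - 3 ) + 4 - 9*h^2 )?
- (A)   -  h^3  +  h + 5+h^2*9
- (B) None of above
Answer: B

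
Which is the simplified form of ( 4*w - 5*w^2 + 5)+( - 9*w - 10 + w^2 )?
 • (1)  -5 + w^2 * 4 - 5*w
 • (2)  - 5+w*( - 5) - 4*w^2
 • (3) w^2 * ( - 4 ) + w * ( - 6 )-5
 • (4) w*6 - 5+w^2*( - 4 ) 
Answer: 2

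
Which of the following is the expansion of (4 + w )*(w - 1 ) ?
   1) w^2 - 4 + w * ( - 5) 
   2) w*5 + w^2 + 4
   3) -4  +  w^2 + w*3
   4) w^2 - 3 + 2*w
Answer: 3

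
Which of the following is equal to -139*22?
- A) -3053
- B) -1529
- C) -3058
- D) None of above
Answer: C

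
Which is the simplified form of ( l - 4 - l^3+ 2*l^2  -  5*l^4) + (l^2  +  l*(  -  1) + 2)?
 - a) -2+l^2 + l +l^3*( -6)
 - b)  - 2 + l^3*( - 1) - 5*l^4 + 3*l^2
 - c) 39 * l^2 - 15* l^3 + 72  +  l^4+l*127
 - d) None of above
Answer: b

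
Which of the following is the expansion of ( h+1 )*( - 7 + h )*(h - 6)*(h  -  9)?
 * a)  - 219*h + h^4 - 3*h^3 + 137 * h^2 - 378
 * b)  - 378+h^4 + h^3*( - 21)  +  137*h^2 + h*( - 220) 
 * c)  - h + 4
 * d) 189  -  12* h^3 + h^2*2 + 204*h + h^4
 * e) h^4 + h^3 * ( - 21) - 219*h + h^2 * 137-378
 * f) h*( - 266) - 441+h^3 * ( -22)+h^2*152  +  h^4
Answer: e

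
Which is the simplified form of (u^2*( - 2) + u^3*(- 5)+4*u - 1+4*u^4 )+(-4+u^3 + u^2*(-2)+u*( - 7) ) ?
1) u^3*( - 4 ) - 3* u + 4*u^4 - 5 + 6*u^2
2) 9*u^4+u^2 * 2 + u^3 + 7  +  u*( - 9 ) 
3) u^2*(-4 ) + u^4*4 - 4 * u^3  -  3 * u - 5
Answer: 3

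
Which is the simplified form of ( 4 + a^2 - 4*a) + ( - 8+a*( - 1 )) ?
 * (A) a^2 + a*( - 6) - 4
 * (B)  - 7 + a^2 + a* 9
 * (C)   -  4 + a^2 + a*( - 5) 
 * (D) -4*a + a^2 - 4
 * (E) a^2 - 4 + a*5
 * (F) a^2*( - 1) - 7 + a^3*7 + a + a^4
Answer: C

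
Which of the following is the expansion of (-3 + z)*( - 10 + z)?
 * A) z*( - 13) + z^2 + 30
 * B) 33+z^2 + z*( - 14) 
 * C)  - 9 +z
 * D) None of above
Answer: A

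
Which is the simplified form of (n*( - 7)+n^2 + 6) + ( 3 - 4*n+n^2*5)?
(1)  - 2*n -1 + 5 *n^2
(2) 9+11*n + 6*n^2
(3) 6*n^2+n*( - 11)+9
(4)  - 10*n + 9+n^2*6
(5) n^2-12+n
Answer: 3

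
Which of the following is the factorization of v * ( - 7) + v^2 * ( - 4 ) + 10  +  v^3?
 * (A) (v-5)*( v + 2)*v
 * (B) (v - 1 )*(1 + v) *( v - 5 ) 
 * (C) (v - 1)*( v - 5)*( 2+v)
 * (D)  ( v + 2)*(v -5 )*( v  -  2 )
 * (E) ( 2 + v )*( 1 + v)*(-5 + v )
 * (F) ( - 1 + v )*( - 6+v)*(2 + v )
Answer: C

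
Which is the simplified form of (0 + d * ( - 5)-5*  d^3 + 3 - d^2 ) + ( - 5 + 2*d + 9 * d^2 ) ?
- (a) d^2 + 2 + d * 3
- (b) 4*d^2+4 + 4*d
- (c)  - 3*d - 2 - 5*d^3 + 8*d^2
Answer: c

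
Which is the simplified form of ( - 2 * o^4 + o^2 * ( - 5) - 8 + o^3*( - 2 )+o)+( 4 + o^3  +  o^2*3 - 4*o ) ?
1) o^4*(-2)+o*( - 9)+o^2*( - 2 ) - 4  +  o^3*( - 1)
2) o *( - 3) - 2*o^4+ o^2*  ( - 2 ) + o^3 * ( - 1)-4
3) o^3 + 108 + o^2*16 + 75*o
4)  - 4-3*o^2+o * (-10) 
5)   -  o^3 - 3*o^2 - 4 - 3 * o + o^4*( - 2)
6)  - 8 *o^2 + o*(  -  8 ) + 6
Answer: 2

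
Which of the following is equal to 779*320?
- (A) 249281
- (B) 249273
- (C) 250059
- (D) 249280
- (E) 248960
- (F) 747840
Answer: D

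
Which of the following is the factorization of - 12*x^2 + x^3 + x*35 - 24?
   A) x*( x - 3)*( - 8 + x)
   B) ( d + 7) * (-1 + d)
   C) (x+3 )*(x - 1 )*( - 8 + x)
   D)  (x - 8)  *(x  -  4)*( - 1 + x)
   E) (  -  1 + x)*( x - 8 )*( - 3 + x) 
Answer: E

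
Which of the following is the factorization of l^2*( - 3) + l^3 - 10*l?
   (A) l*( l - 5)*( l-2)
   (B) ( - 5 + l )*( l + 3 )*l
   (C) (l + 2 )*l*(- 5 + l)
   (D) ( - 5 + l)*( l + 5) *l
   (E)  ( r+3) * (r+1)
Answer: C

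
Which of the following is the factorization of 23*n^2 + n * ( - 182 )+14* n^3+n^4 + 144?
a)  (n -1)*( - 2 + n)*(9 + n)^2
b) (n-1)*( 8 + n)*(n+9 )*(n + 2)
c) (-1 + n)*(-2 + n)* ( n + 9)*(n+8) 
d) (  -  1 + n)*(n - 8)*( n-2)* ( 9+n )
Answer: c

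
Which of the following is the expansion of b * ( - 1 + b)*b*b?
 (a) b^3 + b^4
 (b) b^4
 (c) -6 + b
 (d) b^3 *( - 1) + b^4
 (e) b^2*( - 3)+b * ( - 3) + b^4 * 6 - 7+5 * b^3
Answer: d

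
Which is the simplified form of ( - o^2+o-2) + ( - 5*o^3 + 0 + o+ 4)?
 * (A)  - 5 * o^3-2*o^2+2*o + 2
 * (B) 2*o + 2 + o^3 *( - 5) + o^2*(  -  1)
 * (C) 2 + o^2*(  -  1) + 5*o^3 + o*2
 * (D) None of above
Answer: B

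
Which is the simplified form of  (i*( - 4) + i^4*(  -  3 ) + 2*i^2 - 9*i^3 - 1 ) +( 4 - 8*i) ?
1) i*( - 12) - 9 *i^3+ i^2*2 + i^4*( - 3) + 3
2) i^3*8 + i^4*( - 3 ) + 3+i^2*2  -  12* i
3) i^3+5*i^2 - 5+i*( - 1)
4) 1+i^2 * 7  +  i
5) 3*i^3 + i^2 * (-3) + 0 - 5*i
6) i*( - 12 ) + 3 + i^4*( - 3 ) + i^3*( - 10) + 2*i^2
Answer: 1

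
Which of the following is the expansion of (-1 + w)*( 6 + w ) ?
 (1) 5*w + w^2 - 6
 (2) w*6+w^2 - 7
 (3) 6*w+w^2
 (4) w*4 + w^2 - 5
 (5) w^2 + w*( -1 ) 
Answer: 1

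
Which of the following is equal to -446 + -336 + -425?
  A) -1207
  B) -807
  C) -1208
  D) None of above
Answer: A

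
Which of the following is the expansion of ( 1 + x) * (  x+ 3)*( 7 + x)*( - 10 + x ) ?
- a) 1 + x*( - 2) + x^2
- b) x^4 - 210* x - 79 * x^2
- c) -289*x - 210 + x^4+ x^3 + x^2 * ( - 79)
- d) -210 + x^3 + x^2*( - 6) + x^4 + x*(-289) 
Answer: c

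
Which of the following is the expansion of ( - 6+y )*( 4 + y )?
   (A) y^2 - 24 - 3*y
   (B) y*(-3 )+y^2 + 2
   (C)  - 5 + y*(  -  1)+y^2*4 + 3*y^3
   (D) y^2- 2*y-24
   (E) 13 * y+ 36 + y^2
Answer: D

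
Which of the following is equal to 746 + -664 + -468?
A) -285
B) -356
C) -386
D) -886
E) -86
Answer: C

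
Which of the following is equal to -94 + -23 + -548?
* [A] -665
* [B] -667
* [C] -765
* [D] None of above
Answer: A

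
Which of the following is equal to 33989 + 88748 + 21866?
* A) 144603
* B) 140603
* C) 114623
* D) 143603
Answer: A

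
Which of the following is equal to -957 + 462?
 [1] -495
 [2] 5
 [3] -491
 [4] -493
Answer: 1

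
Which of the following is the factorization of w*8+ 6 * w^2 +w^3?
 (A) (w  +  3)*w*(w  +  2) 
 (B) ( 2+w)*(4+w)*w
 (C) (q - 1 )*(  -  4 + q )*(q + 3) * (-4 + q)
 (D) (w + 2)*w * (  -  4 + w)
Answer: B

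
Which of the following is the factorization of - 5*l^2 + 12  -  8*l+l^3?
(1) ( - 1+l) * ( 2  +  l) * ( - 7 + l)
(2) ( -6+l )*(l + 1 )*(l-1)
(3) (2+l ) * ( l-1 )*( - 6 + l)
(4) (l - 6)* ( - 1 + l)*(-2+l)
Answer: 3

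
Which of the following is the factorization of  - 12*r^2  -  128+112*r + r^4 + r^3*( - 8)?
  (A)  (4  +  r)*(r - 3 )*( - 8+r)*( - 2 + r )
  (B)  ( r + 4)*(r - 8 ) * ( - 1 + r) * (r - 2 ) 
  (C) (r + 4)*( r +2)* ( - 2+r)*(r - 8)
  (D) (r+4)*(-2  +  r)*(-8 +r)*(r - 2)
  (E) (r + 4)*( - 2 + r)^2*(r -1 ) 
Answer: D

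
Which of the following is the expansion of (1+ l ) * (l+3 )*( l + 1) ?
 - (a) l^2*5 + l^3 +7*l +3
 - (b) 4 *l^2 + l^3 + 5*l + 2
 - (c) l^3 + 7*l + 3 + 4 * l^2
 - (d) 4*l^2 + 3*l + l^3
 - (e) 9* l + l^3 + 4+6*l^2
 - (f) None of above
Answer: a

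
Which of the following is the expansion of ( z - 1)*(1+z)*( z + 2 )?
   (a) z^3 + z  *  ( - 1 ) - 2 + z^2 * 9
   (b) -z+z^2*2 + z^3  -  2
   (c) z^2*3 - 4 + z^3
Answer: b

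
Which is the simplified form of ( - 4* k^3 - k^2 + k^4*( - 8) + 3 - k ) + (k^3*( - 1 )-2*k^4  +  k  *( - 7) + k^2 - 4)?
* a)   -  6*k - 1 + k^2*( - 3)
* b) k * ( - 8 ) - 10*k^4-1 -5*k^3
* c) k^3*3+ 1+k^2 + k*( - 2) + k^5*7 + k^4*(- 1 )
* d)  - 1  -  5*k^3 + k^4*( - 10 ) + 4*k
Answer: b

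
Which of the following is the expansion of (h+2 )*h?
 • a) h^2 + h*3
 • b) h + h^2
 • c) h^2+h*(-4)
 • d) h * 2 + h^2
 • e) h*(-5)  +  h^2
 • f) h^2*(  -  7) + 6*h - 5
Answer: d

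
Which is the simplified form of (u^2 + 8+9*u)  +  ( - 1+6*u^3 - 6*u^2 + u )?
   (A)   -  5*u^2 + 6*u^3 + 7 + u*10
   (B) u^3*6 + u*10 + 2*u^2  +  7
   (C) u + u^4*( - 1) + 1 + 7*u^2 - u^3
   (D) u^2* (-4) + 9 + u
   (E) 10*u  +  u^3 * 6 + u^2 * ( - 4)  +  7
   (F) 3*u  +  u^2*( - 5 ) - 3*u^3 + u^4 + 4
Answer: A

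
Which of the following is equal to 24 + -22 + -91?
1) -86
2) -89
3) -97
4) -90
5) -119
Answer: 2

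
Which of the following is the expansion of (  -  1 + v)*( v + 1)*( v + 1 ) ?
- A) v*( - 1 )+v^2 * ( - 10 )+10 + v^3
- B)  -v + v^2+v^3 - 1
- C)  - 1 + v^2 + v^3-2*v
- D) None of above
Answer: B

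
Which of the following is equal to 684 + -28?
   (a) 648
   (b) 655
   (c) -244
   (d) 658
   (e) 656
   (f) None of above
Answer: e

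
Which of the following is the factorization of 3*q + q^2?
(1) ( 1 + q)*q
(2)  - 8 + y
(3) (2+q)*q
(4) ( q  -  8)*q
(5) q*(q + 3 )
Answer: 5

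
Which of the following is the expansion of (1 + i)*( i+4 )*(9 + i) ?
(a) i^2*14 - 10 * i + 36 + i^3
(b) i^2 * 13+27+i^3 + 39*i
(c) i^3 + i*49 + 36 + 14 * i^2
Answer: c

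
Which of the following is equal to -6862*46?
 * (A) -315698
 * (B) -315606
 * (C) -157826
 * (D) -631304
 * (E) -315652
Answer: E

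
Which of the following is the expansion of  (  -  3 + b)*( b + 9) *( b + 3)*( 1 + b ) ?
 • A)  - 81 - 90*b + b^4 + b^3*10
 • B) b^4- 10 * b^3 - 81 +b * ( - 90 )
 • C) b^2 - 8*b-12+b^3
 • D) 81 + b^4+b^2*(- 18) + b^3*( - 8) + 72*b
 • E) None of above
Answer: A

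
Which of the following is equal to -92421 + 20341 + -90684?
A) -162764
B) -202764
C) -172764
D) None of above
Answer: A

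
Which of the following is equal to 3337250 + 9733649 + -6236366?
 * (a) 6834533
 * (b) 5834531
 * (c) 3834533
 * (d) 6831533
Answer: a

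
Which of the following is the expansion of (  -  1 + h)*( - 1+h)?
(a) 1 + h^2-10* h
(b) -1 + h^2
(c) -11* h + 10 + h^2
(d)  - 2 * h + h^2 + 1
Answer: d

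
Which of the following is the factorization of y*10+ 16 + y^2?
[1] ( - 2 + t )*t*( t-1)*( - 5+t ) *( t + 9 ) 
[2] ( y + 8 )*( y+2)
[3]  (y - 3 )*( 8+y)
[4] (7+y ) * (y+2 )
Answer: 2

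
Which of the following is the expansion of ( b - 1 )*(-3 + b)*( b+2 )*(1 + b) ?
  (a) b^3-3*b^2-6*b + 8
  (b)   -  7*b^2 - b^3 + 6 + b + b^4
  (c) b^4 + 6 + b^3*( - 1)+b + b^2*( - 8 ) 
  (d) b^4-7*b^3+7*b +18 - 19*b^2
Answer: b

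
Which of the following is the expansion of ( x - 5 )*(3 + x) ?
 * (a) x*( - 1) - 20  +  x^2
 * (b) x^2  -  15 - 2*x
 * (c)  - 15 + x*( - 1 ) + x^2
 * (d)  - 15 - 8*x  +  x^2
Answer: b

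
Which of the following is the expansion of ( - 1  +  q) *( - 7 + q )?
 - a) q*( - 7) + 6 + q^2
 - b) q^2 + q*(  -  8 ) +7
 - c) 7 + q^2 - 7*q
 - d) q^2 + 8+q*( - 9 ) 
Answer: b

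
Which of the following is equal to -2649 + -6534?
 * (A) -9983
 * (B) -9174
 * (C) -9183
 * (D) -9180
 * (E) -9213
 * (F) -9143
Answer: C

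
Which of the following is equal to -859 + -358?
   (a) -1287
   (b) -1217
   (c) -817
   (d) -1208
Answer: b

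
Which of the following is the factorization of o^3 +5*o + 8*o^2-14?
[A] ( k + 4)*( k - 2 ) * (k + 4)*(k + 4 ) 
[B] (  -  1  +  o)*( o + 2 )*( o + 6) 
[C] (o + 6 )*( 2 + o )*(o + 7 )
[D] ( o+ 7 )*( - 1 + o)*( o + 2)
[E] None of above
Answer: D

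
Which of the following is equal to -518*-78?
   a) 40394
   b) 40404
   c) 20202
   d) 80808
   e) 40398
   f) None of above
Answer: b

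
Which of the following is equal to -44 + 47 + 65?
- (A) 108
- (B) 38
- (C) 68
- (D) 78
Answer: C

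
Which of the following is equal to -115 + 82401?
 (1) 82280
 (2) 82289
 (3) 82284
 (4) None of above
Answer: 4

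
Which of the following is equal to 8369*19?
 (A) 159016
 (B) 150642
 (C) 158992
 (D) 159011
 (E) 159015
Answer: D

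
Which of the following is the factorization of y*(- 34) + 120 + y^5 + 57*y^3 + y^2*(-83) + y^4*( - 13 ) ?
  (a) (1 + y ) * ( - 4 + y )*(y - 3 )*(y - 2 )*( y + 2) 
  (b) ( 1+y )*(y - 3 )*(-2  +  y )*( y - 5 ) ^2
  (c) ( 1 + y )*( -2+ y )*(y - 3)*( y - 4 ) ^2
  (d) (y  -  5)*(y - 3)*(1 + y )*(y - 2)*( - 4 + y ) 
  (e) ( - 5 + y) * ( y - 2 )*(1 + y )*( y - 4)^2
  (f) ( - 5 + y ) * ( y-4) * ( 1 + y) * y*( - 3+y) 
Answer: d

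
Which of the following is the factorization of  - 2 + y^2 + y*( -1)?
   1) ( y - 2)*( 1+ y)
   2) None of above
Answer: 1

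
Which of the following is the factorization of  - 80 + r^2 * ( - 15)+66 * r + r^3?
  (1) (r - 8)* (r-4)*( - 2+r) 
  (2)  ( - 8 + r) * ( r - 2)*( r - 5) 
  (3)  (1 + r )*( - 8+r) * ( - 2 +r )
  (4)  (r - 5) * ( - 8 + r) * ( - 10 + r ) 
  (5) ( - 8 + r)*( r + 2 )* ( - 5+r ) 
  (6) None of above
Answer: 2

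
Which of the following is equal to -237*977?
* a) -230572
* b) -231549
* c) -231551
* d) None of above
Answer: b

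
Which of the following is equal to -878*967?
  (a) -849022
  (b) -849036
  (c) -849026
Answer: c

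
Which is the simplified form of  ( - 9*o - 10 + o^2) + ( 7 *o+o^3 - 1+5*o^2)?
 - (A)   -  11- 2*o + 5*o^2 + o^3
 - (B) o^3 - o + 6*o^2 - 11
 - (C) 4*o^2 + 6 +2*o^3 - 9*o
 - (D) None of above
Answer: D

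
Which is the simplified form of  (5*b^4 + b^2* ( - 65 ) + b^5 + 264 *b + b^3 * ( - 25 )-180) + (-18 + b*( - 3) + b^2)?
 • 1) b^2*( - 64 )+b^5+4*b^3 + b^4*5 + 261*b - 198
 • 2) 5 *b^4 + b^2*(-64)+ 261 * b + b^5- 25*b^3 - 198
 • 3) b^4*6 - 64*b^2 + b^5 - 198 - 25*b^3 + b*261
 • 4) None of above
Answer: 2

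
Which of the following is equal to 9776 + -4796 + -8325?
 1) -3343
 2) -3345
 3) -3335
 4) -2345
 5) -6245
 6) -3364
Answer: 2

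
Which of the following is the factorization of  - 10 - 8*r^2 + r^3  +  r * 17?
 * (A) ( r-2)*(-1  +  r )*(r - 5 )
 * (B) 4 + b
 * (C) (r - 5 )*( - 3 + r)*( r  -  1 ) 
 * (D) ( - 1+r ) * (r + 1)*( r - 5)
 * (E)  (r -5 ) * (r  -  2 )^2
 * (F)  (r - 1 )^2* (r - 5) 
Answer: A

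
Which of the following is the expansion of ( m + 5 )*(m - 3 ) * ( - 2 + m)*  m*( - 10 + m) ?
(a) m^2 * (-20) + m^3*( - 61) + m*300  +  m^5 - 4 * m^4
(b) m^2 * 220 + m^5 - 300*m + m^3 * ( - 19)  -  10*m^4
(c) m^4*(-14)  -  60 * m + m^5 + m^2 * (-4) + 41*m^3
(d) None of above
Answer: b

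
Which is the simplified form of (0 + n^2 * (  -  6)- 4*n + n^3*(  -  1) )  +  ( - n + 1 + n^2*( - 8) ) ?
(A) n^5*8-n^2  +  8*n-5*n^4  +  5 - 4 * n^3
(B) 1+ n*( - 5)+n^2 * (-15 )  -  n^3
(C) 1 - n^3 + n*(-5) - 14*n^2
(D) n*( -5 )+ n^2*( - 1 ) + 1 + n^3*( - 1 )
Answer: C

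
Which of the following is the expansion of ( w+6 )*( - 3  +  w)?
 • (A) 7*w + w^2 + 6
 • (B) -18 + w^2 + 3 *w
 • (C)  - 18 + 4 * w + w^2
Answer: B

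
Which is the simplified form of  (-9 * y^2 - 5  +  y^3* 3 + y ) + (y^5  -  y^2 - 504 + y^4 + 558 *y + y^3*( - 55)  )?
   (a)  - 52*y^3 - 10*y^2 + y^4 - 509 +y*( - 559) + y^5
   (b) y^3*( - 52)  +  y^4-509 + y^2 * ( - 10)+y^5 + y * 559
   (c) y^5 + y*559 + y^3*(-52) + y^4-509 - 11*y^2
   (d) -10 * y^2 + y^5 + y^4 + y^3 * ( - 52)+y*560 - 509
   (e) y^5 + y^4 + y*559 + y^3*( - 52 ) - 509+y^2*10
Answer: b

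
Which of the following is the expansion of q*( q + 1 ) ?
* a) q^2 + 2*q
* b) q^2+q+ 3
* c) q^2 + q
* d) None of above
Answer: c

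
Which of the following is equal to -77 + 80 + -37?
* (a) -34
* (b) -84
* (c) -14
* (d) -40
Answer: a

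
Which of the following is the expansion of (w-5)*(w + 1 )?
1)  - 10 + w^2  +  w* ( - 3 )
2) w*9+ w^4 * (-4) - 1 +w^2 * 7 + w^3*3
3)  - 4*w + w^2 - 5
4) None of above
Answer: 3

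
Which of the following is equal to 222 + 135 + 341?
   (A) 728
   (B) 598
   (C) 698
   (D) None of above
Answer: C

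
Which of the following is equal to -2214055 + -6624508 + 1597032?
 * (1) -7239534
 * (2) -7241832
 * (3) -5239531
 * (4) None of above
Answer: 4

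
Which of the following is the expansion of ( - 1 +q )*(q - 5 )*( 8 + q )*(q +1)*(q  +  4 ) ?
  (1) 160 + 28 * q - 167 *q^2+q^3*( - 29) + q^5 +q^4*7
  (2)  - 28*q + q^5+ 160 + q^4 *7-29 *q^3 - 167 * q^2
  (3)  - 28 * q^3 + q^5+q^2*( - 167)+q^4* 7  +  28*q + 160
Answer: 1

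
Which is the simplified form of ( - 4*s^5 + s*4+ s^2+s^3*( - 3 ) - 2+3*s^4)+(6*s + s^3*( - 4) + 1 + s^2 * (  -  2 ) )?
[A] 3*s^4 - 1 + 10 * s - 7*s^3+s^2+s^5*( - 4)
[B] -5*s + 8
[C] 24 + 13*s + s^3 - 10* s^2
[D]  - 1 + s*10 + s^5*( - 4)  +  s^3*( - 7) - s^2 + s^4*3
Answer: D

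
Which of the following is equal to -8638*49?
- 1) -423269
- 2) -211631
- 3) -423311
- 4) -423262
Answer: 4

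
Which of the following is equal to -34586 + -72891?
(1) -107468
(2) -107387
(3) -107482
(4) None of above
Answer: 4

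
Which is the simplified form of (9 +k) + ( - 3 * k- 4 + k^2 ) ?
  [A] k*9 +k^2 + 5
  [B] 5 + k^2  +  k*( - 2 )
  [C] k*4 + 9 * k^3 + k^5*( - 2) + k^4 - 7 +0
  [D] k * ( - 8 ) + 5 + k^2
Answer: B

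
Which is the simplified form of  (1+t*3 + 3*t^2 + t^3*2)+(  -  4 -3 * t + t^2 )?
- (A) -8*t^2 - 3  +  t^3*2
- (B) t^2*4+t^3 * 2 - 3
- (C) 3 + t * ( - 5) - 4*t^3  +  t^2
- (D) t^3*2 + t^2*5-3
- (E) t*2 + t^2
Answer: B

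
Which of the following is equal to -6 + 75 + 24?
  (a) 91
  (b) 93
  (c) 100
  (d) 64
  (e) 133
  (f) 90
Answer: b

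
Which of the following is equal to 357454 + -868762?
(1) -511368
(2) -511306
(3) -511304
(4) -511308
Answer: 4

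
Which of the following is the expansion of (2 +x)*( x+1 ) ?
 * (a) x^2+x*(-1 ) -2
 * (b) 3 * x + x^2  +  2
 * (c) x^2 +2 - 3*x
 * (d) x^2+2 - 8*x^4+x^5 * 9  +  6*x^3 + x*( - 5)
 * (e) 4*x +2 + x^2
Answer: b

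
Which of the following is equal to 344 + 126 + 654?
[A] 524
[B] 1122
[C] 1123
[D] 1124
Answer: D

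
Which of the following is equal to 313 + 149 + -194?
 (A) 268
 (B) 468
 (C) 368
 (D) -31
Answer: A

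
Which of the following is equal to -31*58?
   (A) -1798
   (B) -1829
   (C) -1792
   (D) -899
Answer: A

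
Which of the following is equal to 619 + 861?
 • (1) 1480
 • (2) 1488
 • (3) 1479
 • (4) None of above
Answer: 1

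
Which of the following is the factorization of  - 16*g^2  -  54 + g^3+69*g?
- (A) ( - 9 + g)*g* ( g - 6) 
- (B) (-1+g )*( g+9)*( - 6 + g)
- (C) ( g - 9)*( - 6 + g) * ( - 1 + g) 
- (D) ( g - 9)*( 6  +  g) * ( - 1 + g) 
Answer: C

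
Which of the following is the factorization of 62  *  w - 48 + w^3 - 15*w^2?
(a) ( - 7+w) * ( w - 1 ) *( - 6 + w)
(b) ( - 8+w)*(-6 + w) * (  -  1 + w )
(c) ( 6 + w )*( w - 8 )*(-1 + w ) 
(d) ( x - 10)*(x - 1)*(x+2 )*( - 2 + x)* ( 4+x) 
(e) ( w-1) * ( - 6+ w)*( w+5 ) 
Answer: b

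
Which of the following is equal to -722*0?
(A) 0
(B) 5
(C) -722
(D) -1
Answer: A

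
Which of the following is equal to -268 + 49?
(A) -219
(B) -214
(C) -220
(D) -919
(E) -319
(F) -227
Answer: A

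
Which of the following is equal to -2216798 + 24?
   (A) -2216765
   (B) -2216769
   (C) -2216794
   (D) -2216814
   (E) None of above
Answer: E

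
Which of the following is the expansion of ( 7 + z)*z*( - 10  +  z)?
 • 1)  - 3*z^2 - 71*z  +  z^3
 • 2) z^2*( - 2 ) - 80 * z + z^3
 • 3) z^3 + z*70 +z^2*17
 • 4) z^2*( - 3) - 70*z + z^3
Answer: 4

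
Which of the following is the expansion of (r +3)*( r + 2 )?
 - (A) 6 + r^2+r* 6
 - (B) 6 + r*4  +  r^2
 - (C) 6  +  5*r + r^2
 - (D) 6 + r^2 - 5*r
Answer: C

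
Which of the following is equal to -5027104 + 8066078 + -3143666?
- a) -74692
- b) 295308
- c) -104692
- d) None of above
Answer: c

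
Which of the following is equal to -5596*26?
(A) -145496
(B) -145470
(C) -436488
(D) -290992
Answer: A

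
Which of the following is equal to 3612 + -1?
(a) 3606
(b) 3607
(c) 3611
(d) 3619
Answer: c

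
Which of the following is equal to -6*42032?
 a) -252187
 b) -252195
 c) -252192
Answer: c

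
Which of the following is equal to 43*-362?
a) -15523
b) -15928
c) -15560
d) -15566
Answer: d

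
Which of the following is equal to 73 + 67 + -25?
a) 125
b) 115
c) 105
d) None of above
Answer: b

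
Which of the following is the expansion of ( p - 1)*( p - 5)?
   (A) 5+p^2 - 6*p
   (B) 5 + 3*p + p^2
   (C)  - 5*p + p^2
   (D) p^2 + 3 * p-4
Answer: A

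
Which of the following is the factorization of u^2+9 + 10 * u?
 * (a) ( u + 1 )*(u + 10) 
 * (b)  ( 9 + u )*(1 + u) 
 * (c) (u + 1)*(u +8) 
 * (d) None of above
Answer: b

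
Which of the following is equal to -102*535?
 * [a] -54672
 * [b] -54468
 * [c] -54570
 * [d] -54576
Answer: c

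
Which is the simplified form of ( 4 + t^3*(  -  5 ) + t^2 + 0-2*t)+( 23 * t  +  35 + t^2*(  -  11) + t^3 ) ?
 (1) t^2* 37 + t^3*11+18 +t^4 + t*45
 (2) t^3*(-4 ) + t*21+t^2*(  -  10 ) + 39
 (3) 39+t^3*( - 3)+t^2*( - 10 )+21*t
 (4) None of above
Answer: 2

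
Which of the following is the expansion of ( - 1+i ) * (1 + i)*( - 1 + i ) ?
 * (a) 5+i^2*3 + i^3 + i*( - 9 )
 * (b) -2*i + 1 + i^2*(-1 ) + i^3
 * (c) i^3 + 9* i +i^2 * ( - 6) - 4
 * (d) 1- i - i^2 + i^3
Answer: d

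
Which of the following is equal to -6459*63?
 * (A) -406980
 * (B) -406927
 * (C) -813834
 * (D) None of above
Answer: D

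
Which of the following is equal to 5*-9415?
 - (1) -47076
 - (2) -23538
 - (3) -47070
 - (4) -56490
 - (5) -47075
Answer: 5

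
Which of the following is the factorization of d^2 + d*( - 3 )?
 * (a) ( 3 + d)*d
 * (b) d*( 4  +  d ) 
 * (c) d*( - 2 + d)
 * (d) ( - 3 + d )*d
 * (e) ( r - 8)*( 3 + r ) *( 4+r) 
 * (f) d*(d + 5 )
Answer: d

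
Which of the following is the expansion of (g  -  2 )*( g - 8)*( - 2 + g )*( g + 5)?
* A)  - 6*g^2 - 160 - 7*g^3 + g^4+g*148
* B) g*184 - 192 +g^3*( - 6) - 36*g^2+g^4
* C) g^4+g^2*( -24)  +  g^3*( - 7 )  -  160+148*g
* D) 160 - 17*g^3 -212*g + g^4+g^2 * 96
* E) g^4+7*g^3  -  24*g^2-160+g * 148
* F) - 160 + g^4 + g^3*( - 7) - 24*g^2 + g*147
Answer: C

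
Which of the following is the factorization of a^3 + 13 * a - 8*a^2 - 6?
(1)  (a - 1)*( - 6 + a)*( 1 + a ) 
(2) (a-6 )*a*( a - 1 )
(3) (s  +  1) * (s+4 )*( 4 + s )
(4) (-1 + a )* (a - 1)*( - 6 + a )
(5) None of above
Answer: 4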